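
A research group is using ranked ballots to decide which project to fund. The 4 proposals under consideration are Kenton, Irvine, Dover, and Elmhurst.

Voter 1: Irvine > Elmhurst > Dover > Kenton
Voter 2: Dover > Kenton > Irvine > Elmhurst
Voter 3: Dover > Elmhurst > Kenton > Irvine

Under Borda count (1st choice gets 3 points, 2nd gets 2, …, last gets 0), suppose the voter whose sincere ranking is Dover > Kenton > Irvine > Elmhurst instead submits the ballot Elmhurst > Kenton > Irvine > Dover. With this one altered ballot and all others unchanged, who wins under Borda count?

Elmhurst

Borda totals with the altered ballot: Kenton 3, Irvine 4, Dover 4, Elmhurst 7.
The switch changes the winner from Dover to Elmhurst.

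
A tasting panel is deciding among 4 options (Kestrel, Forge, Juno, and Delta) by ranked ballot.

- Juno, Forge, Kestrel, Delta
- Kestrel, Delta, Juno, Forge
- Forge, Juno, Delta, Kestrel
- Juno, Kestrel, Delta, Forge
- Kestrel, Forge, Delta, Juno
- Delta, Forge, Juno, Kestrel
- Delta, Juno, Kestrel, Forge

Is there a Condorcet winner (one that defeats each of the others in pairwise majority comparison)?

Head-to-head results (7 voters total):
Kestrel vs Forge: Kestrel wins 4–3.
Kestrel vs Juno: Juno wins 5–2.
Kestrel vs Delta: Kestrel wins 4–3.
Forge vs Juno: Juno wins 4–3.
Forge vs Delta: Delta wins 4–3.
Juno vs Delta: Delta wins 4–3.
No candidate beats all others: Kestrel beats Delta beats Juno beats Kestrel, a majority cycle.

No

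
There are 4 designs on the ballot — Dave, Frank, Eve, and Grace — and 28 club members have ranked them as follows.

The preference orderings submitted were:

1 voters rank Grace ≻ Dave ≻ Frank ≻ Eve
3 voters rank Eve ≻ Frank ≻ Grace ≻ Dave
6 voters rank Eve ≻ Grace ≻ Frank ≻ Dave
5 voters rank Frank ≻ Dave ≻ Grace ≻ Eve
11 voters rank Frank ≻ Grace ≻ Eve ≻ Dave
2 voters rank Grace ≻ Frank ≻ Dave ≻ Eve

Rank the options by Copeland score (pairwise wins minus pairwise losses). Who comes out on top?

Pairwise results:
  Dave vs Frank: Frank wins 27–1.
  Dave vs Eve: Eve wins 20–8.
  Dave vs Grace: Grace wins 23–5.
  Frank vs Eve: Frank wins 19–9.
  Frank vs Grace: Frank wins 19–9.
  Eve vs Grace: Grace wins 19–9.
Copeland scores (wins − losses):
  Dave: 0 − 3 = -3
  Frank: 3 − 0 = 3
  Eve: 1 − 2 = -1
  Grace: 2 − 1 = 1
Frank has the best Copeland score.

Frank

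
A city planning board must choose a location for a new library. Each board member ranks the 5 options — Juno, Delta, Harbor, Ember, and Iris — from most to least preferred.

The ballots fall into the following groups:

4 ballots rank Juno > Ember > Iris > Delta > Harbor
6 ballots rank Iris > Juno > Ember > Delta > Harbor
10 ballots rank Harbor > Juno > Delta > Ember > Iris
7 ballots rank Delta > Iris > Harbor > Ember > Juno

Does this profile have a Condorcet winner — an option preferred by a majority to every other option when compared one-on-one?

Head-to-head results (27 voters total):
Juno vs Delta: Juno wins 20–7.
Juno vs Harbor: Harbor wins 17–10.
Juno vs Ember: Juno wins 20–7.
Juno vs Iris: Juno wins 14–13.
Delta vs Harbor: Delta wins 17–10.
Delta vs Ember: Delta wins 17–10.
Delta vs Iris: Delta wins 17–10.
Harbor vs Ember: Harbor wins 17–10.
Harbor vs Iris: Iris wins 17–10.
Ember vs Iris: Ember wins 14–13.
No candidate beats all others: Juno beats Delta beats Harbor beats Juno, a majority cycle.

No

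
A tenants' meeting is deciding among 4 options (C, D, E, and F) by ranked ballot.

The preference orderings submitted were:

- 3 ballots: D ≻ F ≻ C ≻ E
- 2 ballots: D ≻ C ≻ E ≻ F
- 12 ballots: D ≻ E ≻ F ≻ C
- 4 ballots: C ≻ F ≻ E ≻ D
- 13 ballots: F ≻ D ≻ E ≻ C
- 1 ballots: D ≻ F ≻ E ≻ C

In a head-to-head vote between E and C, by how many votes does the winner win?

Ballots ranking E above C: 12+13+1 = 26.
Ballots ranking C above E: 3+2+4 = 9.
E wins 26–9, a margin of 17.

17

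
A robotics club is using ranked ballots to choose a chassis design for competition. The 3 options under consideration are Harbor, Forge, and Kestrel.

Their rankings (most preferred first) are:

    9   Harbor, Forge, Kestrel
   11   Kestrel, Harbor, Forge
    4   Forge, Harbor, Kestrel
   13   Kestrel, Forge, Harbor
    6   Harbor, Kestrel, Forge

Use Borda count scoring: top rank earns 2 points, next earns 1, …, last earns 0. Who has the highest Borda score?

Borda scores:
  Harbor: 9·2 + 11·1 + 4·1 + 13·0 + 6·2 = 45
  Forge: 9·1 + 11·0 + 4·2 + 13·1 + 6·0 = 30
  Kestrel: 9·0 + 11·2 + 4·0 + 13·2 + 6·1 = 54
Kestrel has the highest total.

Kestrel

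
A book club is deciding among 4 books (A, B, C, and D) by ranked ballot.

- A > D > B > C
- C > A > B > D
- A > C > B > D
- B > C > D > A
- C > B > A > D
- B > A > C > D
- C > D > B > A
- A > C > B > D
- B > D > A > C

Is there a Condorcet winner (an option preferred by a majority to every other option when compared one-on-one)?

Head-to-head results (9 voters total):
A vs B: B wins 5–4.
A vs C: A wins 5–4.
A vs D: A wins 6–3.
B vs C: C wins 5–4.
B vs D: B wins 7–2.
C vs D: C wins 7–2.
No candidate beats all others: A beats C beats B beats A, a majority cycle.

No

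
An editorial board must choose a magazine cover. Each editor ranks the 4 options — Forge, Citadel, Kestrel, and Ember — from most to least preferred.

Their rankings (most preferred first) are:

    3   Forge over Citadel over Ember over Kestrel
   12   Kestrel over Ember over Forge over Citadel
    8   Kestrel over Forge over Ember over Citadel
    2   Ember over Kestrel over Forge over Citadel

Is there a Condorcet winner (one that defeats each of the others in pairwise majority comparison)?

Yes

Head-to-head results (25 voters total):
Forge vs Citadel: Forge wins 25–0.
Forge vs Kestrel: Kestrel wins 22–3.
Forge vs Ember: Ember wins 14–11.
Citadel vs Kestrel: Kestrel wins 22–3.
Citadel vs Ember: Ember wins 22–3.
Kestrel vs Ember: Kestrel wins 20–5.
Kestrel beats each rival — Forge (22–3), Citadel (22–3), Ember (20–5) — so Kestrel is the Condorcet winner.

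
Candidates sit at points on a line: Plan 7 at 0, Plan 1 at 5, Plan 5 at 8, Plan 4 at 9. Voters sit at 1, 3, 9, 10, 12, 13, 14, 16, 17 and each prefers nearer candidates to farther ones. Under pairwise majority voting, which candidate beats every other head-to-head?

Plan 4

With single-peaked preferences on a line, the Condorcet winner is the candidate closest to the median voter.
The median voter (position 12) is closest to Plan 4 at 9.
Check: Plan 4 vs Plan 7 — voters closer to Plan 4: 7 of 9.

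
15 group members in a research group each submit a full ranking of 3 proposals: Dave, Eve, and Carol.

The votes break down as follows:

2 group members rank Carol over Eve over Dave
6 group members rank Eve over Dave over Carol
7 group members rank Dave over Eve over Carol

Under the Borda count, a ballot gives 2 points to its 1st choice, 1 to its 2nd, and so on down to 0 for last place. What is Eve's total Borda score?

Borda scores:
  Dave: 2·0 + 6·1 + 7·2 = 20
  Eve: 2·1 + 6·2 + 7·1 = 21
  Carol: 2·2 + 6·0 + 7·0 = 4

21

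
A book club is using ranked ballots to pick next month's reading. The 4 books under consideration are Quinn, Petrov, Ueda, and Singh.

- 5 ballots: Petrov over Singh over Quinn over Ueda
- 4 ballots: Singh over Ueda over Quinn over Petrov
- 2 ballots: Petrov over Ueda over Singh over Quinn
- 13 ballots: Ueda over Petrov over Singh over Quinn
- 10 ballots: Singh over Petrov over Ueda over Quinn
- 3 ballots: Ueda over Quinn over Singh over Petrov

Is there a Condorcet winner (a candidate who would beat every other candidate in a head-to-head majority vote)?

No

Head-to-head results (37 voters total):
Quinn vs Petrov: Petrov wins 30–7.
Quinn vs Ueda: Ueda wins 32–5.
Quinn vs Singh: Singh wins 34–3.
Petrov vs Ueda: Ueda wins 20–17.
Petrov vs Singh: Petrov wins 20–17.
Ueda vs Singh: Singh wins 19–18.
No candidate beats all others: Petrov beats Singh beats Ueda beats Petrov, a majority cycle.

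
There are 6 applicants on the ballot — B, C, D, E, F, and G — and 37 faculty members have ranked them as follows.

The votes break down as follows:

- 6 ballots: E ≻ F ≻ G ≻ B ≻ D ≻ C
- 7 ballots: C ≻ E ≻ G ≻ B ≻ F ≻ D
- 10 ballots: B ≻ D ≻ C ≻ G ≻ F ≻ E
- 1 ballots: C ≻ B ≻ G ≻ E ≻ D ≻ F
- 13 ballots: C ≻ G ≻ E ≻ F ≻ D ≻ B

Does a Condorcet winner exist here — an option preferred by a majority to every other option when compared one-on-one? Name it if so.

C

Head-to-head results (37 voters total):
B vs C: C wins 21–16.
B vs D: B wins 24–13.
B vs E: E wins 26–11.
B vs F: F wins 19–18.
B vs G: G wins 26–11.
C vs D: C wins 21–16.
C vs E: C wins 31–6.
C vs F: C wins 31–6.
C vs G: C wins 31–6.
D vs E: E wins 27–10.
D vs F: F wins 26–11.
D vs G: G wins 27–10.
E vs F: E wins 27–10.
E vs G: G wins 24–13.
F vs G: G wins 31–6.
C beats each rival — B (21–16), D (21–16), E (31–6), F (31–6), G (31–6) — so C is the Condorcet winner.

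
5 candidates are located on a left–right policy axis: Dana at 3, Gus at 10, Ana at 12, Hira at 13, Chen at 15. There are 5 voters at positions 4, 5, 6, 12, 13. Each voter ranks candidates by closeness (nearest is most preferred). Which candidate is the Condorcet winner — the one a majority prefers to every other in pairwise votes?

Dana

With single-peaked preferences on a line, the Condorcet winner is the candidate closest to the median voter.
The median voter (position 6) is closest to Dana at 3.
Check: Dana vs Ana — voters closer to Dana: 3 of 5.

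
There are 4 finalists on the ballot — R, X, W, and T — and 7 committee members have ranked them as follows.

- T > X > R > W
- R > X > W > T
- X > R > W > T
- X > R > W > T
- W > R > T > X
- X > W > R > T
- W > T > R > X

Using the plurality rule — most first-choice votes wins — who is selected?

First-place vote totals:
  R: 1
  X: 3
  W: 2
  T: 1
X has the most first-place votes.

X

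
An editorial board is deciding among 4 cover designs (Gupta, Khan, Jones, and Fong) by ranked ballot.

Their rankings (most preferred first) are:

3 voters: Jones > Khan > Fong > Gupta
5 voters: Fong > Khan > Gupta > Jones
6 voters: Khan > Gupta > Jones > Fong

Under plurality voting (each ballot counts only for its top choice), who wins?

Khan

First-place vote totals:
  Gupta: 0
  Khan: 6
  Jones: 3
  Fong: 5
Khan has the most first-place votes.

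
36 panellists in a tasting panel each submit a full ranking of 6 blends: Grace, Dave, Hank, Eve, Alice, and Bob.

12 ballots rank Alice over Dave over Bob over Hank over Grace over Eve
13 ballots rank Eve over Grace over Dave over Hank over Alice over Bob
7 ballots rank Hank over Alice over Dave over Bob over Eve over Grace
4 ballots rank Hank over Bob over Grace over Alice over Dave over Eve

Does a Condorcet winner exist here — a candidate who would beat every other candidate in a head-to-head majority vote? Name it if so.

Head-to-head results (36 voters total):
Grace vs Dave: Dave wins 19–17.
Grace vs Hank: Hank wins 23–13.
Grace vs Eve: Eve wins 20–16.
Grace vs Alice: Alice wins 19–17.
Grace vs Bob: Bob wins 23–13.
Dave vs Hank: Dave wins 25–11.
Dave vs Eve: Dave wins 23–13.
Dave vs Alice: Alice wins 23–13.
Dave vs Bob: Dave wins 32–4.
Hank vs Eve: Hank wins 23–13.
Hank vs Alice: Hank wins 24–12.
Hank vs Bob: Hank wins 24–12.
Eve vs Alice: Alice wins 23–13.
Eve vs Bob: Bob wins 23–13.
Alice vs Bob: Alice wins 32–4.
No candidate beats all others: Dave beats Hank beats Alice beats Dave, a majority cycle.

There is no Condorcet winner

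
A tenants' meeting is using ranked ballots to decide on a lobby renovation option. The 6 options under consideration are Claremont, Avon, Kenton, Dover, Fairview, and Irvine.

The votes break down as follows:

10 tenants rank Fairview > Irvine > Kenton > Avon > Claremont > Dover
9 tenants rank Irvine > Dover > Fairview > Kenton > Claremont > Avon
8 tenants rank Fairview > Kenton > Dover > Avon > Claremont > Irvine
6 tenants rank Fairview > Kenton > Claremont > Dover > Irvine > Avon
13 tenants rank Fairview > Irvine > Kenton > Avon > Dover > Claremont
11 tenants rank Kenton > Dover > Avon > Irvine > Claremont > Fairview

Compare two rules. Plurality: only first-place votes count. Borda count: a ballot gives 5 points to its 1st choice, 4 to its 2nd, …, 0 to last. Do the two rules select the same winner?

Yes

Plurality first-place counts: Claremont 0, Avon 0, Kenton 11, Dover 0, Fairview 37, Irvine 9 → Fairview.
Borda totals: Claremont 56, Avon 95, Kenton 198, Dover 129, Fairview 212, Irvine 165 → Fairview.
The two rules agree on Fairview.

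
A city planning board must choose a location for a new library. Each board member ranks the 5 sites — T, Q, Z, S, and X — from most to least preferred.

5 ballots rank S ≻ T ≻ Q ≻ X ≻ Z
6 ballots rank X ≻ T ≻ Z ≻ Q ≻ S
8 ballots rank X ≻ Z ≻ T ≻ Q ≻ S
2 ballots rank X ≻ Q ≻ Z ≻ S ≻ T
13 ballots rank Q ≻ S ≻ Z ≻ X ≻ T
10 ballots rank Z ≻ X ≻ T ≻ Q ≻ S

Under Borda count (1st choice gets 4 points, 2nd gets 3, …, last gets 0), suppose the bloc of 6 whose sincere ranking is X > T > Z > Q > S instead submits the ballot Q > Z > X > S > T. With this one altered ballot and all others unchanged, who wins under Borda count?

Borda totals with the altered ballot: T 51, Q 110, Z 112, S 67, X 100.
The switch changes the winner from X to Z.

Z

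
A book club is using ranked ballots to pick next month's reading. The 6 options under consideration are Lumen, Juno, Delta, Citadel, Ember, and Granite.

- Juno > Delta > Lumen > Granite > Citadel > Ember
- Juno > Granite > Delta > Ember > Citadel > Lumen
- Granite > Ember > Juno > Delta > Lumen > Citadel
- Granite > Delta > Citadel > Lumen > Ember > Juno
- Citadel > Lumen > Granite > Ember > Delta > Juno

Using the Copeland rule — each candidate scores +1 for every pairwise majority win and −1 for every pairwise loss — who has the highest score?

Granite

Pairwise results:
  Lumen vs Juno: Juno wins 3–2.
  Lumen vs Delta: Delta wins 4–1.
  Lumen vs Citadel: Citadel wins 3–2.
  Lumen vs Ember: Lumen wins 3–2.
  Lumen vs Granite: Granite wins 3–2.
  Juno vs Delta: Juno wins 3–2.
  Juno vs Citadel: Juno wins 3–2.
  Juno vs Ember: Ember wins 3–2.
  Juno vs Granite: Granite wins 3–2.
  Delta vs Citadel: Delta wins 4–1.
  Delta vs Ember: Delta wins 3–2.
  Delta vs Granite: Granite wins 4–1.
  Citadel vs Ember: Citadel wins 3–2.
  Citadel vs Granite: Granite wins 4–1.
  Ember vs Granite: Granite wins 5–0.
Copeland scores (wins − losses):
  Lumen: 1 − 4 = -3
  Juno: 3 − 2 = 1
  Delta: 3 − 2 = 1
  Citadel: 2 − 3 = -1
  Ember: 1 − 4 = -3
  Granite: 5 − 0 = 5
Granite has the best Copeland score.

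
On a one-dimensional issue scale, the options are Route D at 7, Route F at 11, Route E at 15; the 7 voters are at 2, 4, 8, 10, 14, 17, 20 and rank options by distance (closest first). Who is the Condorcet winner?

Route F

With single-peaked preferences on a line, the Condorcet winner is the candidate closest to the median voter.
The median voter (position 10) is closest to Route F at 11.
Check: Route F vs Route E — voters closer to Route F: 4 of 7.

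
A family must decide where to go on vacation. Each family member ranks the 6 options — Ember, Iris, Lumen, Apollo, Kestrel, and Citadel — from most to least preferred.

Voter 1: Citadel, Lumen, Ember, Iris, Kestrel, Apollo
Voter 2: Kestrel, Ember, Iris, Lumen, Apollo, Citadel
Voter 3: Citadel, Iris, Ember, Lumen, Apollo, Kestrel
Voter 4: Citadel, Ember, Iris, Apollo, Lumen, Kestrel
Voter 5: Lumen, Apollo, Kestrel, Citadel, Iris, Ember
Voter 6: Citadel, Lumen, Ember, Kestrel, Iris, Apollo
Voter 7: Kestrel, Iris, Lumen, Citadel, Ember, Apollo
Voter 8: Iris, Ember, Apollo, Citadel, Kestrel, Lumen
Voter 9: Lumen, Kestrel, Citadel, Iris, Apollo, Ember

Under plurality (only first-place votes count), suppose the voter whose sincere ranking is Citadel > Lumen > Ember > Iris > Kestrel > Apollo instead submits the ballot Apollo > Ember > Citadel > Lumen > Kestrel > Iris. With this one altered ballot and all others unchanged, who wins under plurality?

First-place totals with the altered ballot: Ember 0, Iris 1, Lumen 2, Apollo 1, Kestrel 2, Citadel 3.
The winner is unchanged: still Citadel.

Citadel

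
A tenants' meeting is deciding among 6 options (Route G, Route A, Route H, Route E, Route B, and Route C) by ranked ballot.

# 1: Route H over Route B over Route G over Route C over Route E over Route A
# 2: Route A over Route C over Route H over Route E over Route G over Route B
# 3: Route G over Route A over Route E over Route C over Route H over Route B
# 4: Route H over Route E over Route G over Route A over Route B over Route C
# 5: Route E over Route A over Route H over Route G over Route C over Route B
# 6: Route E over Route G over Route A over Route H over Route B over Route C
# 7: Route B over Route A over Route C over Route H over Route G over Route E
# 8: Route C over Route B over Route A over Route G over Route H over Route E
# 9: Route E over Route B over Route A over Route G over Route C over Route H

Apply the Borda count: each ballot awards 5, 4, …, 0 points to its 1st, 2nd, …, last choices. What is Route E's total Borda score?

Borda scores:
  Route G: 3 + 1 + 5 + 3 + 2 + 4 + 1 + 2 + 2 = 23
  Route A: 0 + 5 + 4 + 2 + 4 + 3 + 4 + 3 + 3 = 28
  Route H: 5 + 3 + 1 + 5 + 3 + 2 + 2 + 1 + 0 = 22
  Route E: 1 + 2 + 3 + 4 + 5 + 5 + 0 + 0 + 5 = 25
  Route B: 4 + 0 + 0 + 1 + 0 + 1 + 5 + 4 + 4 = 19
  Route C: 2 + 4 + 2 + 0 + 1 + 0 + 3 + 5 + 1 = 18

25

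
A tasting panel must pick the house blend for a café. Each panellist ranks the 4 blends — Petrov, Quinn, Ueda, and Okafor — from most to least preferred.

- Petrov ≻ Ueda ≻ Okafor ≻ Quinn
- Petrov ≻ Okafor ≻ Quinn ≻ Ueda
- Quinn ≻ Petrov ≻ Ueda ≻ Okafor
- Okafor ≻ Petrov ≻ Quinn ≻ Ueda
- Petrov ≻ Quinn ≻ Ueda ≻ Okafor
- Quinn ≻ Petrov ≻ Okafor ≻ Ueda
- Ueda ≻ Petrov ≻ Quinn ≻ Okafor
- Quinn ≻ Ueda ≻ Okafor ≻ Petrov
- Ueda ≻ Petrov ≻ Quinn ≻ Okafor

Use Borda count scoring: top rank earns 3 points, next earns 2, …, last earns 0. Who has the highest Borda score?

Petrov

Borda scores:
  Petrov: 3 + 3 + 2 + 2 + 3 + 2 + 2 + 0 + 2 = 19
  Quinn: 0 + 1 + 3 + 1 + 2 + 3 + 1 + 3 + 1 = 15
  Ueda: 2 + 0 + 1 + 0 + 1 + 0 + 3 + 2 + 3 = 12
  Okafor: 1 + 2 + 0 + 3 + 0 + 1 + 0 + 1 + 0 = 8
Petrov has the highest total.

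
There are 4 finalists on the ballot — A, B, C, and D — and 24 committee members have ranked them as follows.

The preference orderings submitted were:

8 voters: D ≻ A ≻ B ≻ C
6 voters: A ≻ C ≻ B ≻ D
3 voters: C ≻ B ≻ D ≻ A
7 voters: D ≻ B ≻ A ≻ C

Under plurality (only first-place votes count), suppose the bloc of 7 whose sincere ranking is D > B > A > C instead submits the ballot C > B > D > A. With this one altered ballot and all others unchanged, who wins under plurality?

C

First-place totals with the altered ballot: A 6, B 0, C 10, D 8.
The switch changes the winner from D to C.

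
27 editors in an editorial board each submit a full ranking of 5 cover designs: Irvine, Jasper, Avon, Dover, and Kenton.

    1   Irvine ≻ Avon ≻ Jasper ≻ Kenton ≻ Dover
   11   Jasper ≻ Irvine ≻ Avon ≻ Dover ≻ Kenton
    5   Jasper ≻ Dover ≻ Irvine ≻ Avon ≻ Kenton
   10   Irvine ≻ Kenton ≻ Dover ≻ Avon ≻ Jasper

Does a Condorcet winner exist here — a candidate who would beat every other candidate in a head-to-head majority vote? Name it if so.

Head-to-head results (27 voters total):
Irvine vs Jasper: Jasper wins 16–11.
Irvine vs Avon: Irvine wins 27–0.
Irvine vs Dover: Irvine wins 22–5.
Irvine vs Kenton: Irvine wins 27–0.
Jasper vs Avon: Jasper wins 16–11.
Jasper vs Dover: Jasper wins 17–10.
Jasper vs Kenton: Jasper wins 17–10.
Avon vs Dover: Dover wins 15–12.
Avon vs Kenton: Avon wins 17–10.
Dover vs Kenton: Dover wins 16–11.
Jasper beats each rival — Irvine (16–11), Avon (16–11), Dover (17–10), Kenton (17–10) — so Jasper is the Condorcet winner.

Jasper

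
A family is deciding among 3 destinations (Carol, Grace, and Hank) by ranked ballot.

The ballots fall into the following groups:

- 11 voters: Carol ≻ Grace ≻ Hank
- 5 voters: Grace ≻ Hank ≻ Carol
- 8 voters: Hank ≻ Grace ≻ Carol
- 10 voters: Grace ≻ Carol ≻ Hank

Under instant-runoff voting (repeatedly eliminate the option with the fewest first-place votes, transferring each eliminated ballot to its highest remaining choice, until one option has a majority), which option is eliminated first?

Round 1: Grace 15, Carol 11, Hank 8. Hank has the fewest and is eliminated.
Round 2: Grace 23, Carol 11. Grace has a majority.

Hank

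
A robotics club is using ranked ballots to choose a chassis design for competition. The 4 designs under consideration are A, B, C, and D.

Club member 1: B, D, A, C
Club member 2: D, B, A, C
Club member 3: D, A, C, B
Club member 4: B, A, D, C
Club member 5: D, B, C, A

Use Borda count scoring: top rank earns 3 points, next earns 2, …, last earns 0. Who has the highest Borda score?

D

Borda scores:
  A: 1 + 1 + 2 + 2 + 0 = 6
  B: 3 + 2 + 0 + 3 + 2 = 10
  C: 0 + 0 + 1 + 0 + 1 = 2
  D: 2 + 3 + 3 + 1 + 3 = 12
D has the highest total.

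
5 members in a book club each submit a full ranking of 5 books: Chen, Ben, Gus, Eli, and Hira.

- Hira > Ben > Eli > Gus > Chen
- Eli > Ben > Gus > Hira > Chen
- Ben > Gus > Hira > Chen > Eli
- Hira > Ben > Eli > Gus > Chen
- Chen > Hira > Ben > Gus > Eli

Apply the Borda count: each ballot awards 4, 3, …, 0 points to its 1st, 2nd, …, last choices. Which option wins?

Borda scores:
  Chen: 0 + 0 + 1 + 0 + 4 = 5
  Ben: 3 + 3 + 4 + 3 + 2 = 15
  Gus: 1 + 2 + 3 + 1 + 1 = 8
  Eli: 2 + 4 + 0 + 2 + 0 = 8
  Hira: 4 + 1 + 2 + 4 + 3 = 14
Ben has the highest total.

Ben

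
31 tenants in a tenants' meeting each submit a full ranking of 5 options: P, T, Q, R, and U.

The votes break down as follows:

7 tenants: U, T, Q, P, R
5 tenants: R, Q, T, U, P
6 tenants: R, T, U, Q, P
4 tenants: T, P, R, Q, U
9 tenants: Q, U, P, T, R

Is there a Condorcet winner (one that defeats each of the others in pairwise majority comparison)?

No

Head-to-head results (31 voters total):
P vs T: T wins 22–9.
P vs Q: Q wins 27–4.
P vs R: P wins 20–11.
P vs U: U wins 27–4.
T vs Q: T wins 17–14.
T vs R: T wins 20–11.
T vs U: U wins 16–15.
Q vs R: Q wins 16–15.
Q vs U: Q wins 18–13.
R vs U: U wins 16–15.
No candidate beats all others: T beats Q beats U beats T, a majority cycle.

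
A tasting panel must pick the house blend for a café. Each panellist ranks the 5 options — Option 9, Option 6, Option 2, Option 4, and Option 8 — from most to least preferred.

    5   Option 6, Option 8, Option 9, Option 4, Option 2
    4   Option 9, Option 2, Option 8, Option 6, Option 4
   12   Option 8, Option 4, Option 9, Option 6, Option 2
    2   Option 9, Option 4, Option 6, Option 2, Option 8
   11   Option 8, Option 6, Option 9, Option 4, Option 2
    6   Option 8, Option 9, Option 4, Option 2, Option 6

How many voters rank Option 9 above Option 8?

Ballots ranking Option 9 above Option 8: 4+2 = 6.
Ballots ranking Option 8 above Option 9: 5+12+11+6 = 34.
So 6 of 40 voters prefer Option 9 to Option 8.

6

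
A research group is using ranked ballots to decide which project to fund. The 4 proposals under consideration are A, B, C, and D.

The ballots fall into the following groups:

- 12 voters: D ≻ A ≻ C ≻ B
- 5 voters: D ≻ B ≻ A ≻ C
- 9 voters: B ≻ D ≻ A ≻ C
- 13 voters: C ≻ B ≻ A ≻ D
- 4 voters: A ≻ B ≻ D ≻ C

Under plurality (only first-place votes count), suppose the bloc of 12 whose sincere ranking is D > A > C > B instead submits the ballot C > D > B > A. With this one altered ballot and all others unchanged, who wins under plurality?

C

First-place totals with the altered ballot: A 4, B 9, C 25, D 5.
The switch changes the winner from D to C.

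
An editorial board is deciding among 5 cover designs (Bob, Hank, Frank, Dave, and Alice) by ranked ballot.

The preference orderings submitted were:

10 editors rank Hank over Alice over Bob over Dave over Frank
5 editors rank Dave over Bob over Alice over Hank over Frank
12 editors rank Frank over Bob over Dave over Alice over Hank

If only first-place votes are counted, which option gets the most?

First-place vote totals:
  Bob: 0
  Hank: 10
  Frank: 12
  Dave: 5
  Alice: 0
Frank has the most first-place votes.

Frank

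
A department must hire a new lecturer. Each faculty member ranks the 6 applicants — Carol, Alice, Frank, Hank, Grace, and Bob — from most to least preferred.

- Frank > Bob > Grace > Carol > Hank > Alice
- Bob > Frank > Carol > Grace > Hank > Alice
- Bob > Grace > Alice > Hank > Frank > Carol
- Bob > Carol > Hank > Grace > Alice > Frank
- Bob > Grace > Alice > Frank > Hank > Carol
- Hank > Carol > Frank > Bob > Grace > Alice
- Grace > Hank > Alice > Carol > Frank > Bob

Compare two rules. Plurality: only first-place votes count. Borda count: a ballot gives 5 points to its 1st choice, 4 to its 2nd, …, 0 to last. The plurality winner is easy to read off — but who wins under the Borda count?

Bob

Plurality first-place counts: Carol 0, Alice 0, Frank 1, Hank 1, Grace 1, Bob 4 → Bob.
Borda totals: Carol 15, Alice 10, Frank 16, Hank 17, Grace 21, Bob 26 → Bob.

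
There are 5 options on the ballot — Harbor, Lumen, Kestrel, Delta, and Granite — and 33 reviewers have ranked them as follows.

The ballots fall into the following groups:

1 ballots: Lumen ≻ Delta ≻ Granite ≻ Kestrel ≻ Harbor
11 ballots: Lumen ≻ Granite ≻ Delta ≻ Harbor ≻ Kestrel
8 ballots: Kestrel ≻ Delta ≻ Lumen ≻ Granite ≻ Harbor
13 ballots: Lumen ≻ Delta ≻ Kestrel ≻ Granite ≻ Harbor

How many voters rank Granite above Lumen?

0

Ballots ranking Granite above Lumen: 0.
Ballots ranking Lumen above Granite: 1+11+8+13 = 33.
So 0 of 33 voters prefer Granite to Lumen.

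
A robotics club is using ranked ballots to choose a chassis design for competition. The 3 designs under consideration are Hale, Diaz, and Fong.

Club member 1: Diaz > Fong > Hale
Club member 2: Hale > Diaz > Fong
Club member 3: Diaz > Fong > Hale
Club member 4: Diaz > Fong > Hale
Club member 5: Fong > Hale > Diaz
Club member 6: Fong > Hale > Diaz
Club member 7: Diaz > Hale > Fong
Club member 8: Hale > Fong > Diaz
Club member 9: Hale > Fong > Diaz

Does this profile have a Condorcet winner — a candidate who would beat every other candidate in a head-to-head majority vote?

No

Head-to-head results (9 voters total):
Hale vs Diaz: Hale wins 5–4.
Hale vs Fong: Fong wins 5–4.
Diaz vs Fong: Diaz wins 5–4.
No candidate beats all others: Hale beats Diaz beats Fong beats Hale, a majority cycle.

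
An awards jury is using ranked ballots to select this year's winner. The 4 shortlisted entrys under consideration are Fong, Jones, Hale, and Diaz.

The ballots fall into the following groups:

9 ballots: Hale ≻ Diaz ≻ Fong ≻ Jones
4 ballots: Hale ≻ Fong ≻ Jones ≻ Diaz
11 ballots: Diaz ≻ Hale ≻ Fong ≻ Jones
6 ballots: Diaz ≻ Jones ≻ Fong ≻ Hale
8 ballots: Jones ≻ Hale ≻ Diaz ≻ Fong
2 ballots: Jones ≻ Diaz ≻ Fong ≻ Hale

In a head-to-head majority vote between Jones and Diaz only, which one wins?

Ballots ranking Jones above Diaz: 4+8+2 = 14.
Ballots ranking Diaz above Jones: 9+11+6 = 26.
Diaz wins the head-to-head, 26–14.

Diaz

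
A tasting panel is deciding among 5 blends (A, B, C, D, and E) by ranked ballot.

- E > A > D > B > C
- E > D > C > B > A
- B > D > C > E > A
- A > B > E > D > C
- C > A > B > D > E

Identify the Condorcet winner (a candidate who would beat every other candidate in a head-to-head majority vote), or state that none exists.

Head-to-head results (5 voters total):
A vs B: A wins 3–2.
A vs C: C wins 3–2.
A vs D: A wins 3–2.
A vs E: E wins 3–2.
B vs C: B wins 3–2.
B vs D: B wins 3–2.
B vs E: B wins 3–2.
C vs D: D wins 4–1.
C vs E: E wins 3–2.
D vs E: E wins 3–2.
No candidate beats all others: A beats B beats C beats A, a majority cycle.

There is no Condorcet winner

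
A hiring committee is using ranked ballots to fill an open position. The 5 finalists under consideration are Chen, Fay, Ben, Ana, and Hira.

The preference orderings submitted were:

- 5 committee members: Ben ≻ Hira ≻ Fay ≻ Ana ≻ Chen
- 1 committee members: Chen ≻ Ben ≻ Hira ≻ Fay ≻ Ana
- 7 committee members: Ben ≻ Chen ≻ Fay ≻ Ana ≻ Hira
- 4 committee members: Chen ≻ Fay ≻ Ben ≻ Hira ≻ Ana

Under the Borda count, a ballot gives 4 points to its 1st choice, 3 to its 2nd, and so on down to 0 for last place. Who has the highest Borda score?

Borda scores:
  Chen: 5·0 + 4 + 7·3 + 4·4 = 41
  Fay: 5·2 + 1 + 7·2 + 4·3 = 37
  Ben: 5·4 + 3 + 7·4 + 4·2 = 59
  Ana: 5·1 + 0 + 7·1 + 4·0 = 12
  Hira: 5·3 + 2 + 7·0 + 4·1 = 21
Ben has the highest total.

Ben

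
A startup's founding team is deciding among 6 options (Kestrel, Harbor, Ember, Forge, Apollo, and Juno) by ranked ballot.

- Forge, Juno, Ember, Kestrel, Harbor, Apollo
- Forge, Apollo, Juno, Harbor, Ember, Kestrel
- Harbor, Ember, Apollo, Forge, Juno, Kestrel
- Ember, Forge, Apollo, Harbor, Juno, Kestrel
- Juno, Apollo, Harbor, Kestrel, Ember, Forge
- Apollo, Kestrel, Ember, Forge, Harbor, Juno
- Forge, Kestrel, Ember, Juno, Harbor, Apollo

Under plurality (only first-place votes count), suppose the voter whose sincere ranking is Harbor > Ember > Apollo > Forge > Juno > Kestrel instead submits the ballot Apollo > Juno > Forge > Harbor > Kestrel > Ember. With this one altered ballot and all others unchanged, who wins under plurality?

First-place totals with the altered ballot: Kestrel 0, Harbor 0, Ember 1, Forge 3, Apollo 2, Juno 1.
The winner is unchanged: still Forge.

Forge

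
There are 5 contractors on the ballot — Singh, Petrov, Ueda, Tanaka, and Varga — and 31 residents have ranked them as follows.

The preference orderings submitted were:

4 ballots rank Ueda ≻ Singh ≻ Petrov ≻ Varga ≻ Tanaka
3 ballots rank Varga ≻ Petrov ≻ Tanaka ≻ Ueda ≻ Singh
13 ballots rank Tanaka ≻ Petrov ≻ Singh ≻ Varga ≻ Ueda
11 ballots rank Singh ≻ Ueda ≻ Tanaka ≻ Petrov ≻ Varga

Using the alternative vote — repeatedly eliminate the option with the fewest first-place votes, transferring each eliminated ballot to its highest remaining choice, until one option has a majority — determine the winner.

Tanaka

Round 1: Tanaka 13, Singh 11, Ueda 4, Varga 3, Petrov 0. Petrov has the fewest and is eliminated.
Round 2: Tanaka 13, Singh 11, Ueda 4, Varga 3. Varga has the fewest and is eliminated.
Round 3: Tanaka 16, Singh 11, Ueda 4. Tanaka has a majority.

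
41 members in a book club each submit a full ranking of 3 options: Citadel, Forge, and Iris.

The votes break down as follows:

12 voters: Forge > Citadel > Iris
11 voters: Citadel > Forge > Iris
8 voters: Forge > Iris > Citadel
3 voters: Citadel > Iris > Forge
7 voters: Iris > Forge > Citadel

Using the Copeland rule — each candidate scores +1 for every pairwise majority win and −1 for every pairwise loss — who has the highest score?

Forge

Pairwise results:
  Citadel vs Forge: Forge wins 27–14.
  Citadel vs Iris: Citadel wins 26–15.
  Forge vs Iris: Forge wins 31–10.
Copeland scores (wins − losses):
  Citadel: 1 − 1 = 0
  Forge: 2 − 0 = 2
  Iris: 0 − 2 = -2
Forge has the best Copeland score.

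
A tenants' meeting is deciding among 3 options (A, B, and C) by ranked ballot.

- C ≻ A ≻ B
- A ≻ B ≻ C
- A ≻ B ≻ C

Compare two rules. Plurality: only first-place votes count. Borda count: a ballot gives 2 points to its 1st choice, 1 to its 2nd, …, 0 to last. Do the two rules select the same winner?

Plurality first-place counts: A 2, B 0, C 1 → A.
Borda totals: A 5, B 2, C 2 → A.
The two rules agree on A.

Yes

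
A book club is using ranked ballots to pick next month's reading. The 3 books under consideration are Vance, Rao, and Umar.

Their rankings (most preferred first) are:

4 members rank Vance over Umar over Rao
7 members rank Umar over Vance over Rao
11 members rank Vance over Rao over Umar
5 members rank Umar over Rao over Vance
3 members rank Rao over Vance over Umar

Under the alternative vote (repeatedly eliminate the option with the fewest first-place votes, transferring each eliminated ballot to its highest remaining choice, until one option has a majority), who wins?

Vance

Round 1: Vance 15, Umar 12, Rao 3. Rao has the fewest and is eliminated.
Round 2: Vance 18, Umar 12. Vance has a majority.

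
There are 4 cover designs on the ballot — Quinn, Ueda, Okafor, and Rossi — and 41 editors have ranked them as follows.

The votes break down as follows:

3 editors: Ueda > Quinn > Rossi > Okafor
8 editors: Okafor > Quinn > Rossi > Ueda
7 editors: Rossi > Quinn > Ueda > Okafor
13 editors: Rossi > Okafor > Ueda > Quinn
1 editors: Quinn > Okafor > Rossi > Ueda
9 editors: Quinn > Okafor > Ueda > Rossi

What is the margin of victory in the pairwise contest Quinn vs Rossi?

Ballots ranking Quinn above Rossi: 3+8+1+9 = 21.
Ballots ranking Rossi above Quinn: 7+13 = 20.
Quinn wins 21–20, a margin of 1.

1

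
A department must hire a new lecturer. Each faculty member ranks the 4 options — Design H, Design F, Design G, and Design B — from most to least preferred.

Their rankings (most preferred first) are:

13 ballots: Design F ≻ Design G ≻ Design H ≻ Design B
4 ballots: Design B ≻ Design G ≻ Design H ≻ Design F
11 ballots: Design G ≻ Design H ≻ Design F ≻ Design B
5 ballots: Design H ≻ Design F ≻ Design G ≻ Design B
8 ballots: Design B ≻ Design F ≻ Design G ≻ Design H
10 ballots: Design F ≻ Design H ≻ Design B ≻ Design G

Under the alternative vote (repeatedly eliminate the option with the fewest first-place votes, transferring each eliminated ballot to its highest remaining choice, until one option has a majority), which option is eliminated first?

Design H

Round 1: Design F 23, Design B 12, Design G 11, Design H 5. Design H has the fewest and is eliminated.
Round 2: Design F 28, Design B 12, Design G 11. Design F has a majority.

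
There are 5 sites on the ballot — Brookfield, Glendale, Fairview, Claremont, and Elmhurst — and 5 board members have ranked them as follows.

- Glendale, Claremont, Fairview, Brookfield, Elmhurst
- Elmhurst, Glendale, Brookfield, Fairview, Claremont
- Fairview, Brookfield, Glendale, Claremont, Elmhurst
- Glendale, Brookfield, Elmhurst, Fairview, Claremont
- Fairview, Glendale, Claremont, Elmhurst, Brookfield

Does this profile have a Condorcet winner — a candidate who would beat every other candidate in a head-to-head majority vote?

Yes

Head-to-head results (5 voters total):
Brookfield vs Glendale: Glendale wins 4–1.
Brookfield vs Fairview: Fairview wins 3–2.
Brookfield vs Claremont: Brookfield wins 3–2.
Brookfield vs Elmhurst: Brookfield wins 3–2.
Glendale vs Fairview: Glendale wins 3–2.
Glendale vs Claremont: Glendale wins 5–0.
Glendale vs Elmhurst: Glendale wins 4–1.
Fairview vs Claremont: Fairview wins 4–1.
Fairview vs Elmhurst: Fairview wins 3–2.
Claremont vs Elmhurst: Claremont wins 3–2.
Glendale beats each rival — Brookfield (4–1), Fairview (3–2), Claremont (5–0), Elmhurst (4–1) — so Glendale is the Condorcet winner.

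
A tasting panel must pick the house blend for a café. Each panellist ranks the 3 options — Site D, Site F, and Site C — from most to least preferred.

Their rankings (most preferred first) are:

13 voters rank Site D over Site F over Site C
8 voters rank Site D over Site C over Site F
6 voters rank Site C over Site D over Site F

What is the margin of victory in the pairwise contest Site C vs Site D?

15

Ballots ranking Site C above Site D: 6.
Ballots ranking Site D above Site C: 13+8 = 21.
Site D wins 21–6, a margin of 15.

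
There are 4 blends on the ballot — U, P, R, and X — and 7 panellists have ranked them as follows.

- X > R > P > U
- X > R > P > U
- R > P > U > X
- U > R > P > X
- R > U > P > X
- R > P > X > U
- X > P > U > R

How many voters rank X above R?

Ballots ranking X above R: 3.
Ballots ranking R above X: 4.
So 3 of 7 voters prefer X to R.

3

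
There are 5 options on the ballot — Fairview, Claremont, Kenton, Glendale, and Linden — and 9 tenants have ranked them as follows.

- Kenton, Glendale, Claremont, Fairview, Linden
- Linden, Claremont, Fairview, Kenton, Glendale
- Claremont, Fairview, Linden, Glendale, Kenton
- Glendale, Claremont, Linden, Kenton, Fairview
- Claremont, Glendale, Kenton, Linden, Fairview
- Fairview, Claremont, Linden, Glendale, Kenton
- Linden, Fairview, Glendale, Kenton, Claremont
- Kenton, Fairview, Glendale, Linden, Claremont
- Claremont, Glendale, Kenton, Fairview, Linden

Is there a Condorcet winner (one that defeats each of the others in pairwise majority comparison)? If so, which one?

Claremont

Head-to-head results (9 voters total):
Fairview vs Claremont: Claremont wins 6–3.
Fairview vs Kenton: Kenton wins 5–4.
Fairview vs Glendale: Fairview wins 5–4.
Fairview vs Linden: Fairview wins 5–4.
Claremont vs Kenton: Claremont wins 6–3.
Claremont vs Glendale: Claremont wins 5–4.
Claremont vs Linden: Claremont wins 6–3.
Kenton vs Glendale: Glendale wins 6–3.
Kenton vs Linden: Linden wins 5–4.
Glendale vs Linden: Glendale wins 5–4.
Claremont beats each rival — Fairview (6–3), Kenton (6–3), Glendale (5–4), Linden (6–3) — so Claremont is the Condorcet winner.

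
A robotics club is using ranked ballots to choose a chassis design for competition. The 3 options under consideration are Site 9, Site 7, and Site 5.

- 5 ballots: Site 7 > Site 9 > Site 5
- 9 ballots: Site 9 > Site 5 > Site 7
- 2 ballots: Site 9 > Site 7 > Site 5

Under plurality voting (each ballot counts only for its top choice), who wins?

Site 9

First-place vote totals:
  Site 9: 11
  Site 7: 5
  Site 5: 0
Site 9 has the most first-place votes.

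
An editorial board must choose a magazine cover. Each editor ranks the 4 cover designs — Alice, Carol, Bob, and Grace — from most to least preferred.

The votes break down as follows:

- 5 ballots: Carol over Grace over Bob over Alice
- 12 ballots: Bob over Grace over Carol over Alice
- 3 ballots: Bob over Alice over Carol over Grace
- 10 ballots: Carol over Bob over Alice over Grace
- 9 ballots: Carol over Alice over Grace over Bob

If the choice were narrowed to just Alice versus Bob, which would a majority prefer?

Ballots ranking Alice above Bob: 9.
Ballots ranking Bob above Alice: 5+12+3+10 = 30.
Bob wins the head-to-head, 30–9.

Bob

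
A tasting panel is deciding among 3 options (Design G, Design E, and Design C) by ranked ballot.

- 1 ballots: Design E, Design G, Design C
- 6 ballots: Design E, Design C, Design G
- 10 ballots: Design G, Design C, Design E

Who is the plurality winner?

Design G

First-place vote totals:
  Design G: 10
  Design E: 7
  Design C: 0
Design G has the most first-place votes.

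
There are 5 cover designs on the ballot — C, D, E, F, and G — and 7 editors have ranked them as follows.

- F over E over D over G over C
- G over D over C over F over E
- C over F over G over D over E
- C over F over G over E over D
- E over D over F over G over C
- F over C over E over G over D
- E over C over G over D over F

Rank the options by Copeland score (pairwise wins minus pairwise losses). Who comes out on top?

Pairwise results:
  C vs D: C wins 4–3.
  C vs E: C wins 4–3.
  C vs F: C wins 4–3.
  C vs G: C wins 4–3.
  D vs E: E wins 5–2.
  D vs F: F wins 4–3.
  D vs G: G wins 5–2.
  E vs F: F wins 5–2.
  E vs G: E wins 4–3.
  F vs G: F wins 5–2.
Copeland scores (wins − losses):
  C: 4 − 0 = 4
  D: 0 − 4 = -4
  E: 2 − 2 = 0
  F: 3 − 1 = 2
  G: 1 − 3 = -2
C has the best Copeland score.

C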